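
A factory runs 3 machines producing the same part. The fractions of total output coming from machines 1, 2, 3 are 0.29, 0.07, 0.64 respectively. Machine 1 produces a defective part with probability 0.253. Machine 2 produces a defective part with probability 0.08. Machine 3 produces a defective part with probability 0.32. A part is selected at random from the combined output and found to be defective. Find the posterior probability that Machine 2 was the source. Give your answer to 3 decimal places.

Tabulate prior·likelihood by source: [1] prior 0.29, lik 0.253, product 0.07337; [2] prior 0.07, lik 0.08, product 0.005600; [3] prior 0.64, lik 0.32, product 0.2048.
Normalizing constant = 0.28377; the posterior for Machine 2 is its product over the sum, 0.005600/0.28377 = 0.020.

Posterior probability ≈ 0.020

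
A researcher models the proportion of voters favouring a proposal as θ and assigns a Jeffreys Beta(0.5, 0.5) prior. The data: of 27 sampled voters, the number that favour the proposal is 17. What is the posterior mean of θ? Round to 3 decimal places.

Posterior mean ≈ 0.625

Observing 17 successes and 10 failures updates Beta(0.5, 0.5) by adding the success and failure counts to the two shape parameters: α = 0.5+17 = 17.5, β = 0.5+10 = 10.5.
Posterior mean = α/(α+β) = 17.5/28 = 0.625.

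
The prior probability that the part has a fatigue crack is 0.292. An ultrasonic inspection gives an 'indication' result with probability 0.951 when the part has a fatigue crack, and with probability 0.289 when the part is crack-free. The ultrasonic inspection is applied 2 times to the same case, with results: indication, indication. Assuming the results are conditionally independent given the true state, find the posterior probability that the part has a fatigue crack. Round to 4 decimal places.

Posterior P(H) ≈ 0.8170

Let H be the event that the part has a fatigue crack; start with P(H) = 0.292. P('indication'|H) = 0.951, P('indication'|¬H) = 0.289.
Update on result 1 ('indication'): P(H) ← 0.951·0.2920 / (0.951·0.2920 + 0.289·0.7080) = 0.27769/0.48230 = 0.5758.
Update on result 2 ('indication'): P(H) ← 0.951·0.5758 / (0.951·0.5758 + 0.289·0.4242) = 0.54755/0.67015 = 0.8170.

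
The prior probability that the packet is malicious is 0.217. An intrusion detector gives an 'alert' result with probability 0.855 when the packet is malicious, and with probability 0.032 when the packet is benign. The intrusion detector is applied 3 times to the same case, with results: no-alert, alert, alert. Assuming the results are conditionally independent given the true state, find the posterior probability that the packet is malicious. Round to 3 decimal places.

With H the event that the packet is malicious, the joint likelihood of the observed sequence is P(data|H) = 0.145·0.855·0.855 = 0.10600 and P(data|¬H) = 0.968·0.032·0.032 = 0.00099123.
Bayes: P(H|data) = 0.217·0.10600 / (0.217·0.10600 + 0.783·0.00099123) = 0.023002/0.023778 = 0.9674.

Posterior P(H) ≈ 0.967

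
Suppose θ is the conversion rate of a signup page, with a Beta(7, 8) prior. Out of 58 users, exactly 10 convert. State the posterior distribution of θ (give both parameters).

Observing 10 successes and 48 failures updates Beta(7, 8) by adding the success and failure counts to the two shape parameters: α = 7+10 = 17, β = 8+48 = 56.

Posterior: Beta(17, 56)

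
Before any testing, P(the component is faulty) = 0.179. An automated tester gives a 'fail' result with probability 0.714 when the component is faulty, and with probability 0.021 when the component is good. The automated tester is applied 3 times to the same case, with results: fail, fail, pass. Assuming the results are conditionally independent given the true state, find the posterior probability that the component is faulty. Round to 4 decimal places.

Posterior P(H) ≈ 0.9866

With H the event that the component is faulty, the joint likelihood of the observed sequence is P(data|H) = 0.714·0.714·0.286 = 0.14580 and P(data|¬H) = 0.021·0.021·0.979 = 0.00043174.
Bayes: P(H|data) = 0.179·0.14580 / (0.179·0.14580 + 0.821·0.00043174) = 0.026098/0.026453 = 0.9866.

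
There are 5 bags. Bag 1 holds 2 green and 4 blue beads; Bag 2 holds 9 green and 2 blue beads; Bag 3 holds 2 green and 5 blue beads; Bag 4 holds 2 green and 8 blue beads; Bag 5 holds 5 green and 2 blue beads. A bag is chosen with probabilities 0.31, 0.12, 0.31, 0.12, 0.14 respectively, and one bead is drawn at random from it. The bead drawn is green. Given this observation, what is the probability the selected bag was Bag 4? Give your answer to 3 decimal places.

Tabulate prior·likelihood by source: [1] prior 0.31, lik 0.3333, product 0.1033; [2] prior 0.12, lik 0.8182, product 0.09818; [3] prior 0.31, lik 0.2857, product 0.08857; [4] prior 0.12, lik 0.2, product 0.02400; [5] prior 0.14, lik 0.7143, product 0.1000.
Normalizing constant = 0.41409; the posterior for Bag 4 is its product over the sum, 0.02400/0.41409 = 0.058.

Posterior probability ≈ 0.058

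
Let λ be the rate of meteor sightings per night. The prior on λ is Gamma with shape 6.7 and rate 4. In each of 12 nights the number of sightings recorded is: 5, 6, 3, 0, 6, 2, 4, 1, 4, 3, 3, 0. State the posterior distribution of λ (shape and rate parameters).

The Poisson likelihood adds the total count to the shape and the number of exposure periods to the rate. Here ∑xᵢ = 37 and n = 12, so shape 6.7→43.7 and rate 4→16.

Posterior: Gamma(shape=43.7, rate=16)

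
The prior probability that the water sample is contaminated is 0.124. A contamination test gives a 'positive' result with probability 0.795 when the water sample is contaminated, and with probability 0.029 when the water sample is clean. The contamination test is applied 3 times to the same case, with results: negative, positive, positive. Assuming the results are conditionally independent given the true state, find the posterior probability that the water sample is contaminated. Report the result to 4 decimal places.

Posterior P(H) ≈ 0.9574

With H the event that the water sample is contaminated, the joint likelihood of the observed sequence is P(data|H) = 0.205·0.795·0.795 = 0.12957 and P(data|¬H) = 0.971·0.029·0.029 = 0.00081661.
Bayes: P(H|data) = 0.124·0.12957 / (0.124·0.12957 + 0.876·0.00081661) = 0.016066/0.016781 = 0.9574.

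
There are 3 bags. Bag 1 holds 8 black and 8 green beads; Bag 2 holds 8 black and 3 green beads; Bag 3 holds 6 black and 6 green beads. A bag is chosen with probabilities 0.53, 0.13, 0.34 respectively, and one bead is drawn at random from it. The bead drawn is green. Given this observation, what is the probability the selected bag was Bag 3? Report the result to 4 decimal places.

Tabulate prior·likelihood by source: [1] prior 0.53, lik 0.5, product 0.2650; [2] prior 0.13, lik 0.2727, product 0.03545; [3] prior 0.34, lik 0.5, product 0.1700.
Normalizing constant = 0.47045; the posterior for Bag 3 is its product over the sum, 0.1700/0.47045 = 0.3614.

Posterior probability ≈ 0.3614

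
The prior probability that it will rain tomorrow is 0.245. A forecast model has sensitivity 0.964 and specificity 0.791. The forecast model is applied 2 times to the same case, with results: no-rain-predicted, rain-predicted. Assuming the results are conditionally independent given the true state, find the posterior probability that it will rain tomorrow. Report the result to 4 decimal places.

Posterior P(H) ≈ 0.0638

Let H be the event that it will rain tomorrow; start with P(H) = 0.245. P('rain-predicted'|H) = 0.964, P('rain-predicted'|¬H) = 0.209.
Update on result 1 ('no-rain-predicted'): P(H) ← 0.036·0.2450 / (0.036·0.2450 + 0.791·0.7550) = 0.0088200/0.60603 = 0.0146.
Update on result 2 ('rain-predicted'): P(H) ← 0.964·0.0146 / (0.964·0.0146 + 0.209·0.9854) = 0.014030/0.21999 = 0.0638.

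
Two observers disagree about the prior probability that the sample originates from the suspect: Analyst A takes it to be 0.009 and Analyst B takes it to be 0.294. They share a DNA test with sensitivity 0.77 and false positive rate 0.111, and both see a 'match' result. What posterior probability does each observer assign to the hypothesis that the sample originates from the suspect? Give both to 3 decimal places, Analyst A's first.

Analyst A: 0.059; Analyst B: 0.743

The likelihood ratio for a 'match' result is 0.77/0.111 = 6.9369.
Analyst A: prior odds 0.009/0.991 = 0.0090817; posterior odds 0.062999; posterior probability 0.059.
Analyst B: prior odds 0.294/0.706 = 0.41643; posterior odds 2.8888; posterior probability 0.743.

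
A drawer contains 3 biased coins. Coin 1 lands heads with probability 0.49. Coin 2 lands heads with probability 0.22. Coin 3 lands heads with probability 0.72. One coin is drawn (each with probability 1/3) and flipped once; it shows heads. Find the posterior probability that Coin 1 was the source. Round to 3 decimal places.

Posterior probability ≈ 0.343

P(heads|C1) = 0.49; P(heads|C2) = 0.22; P(heads|C3) = 0.72.
Prior × likelihood for each source: 0.333333·0.49=0.1633, 0.333333·0.22=0.07333, 0.333333·0.72=0.2400. Summing gives P(heads) = 0.47667.
P(Coin 1 | heads) = 0.1633 / 0.47667 = 0.343.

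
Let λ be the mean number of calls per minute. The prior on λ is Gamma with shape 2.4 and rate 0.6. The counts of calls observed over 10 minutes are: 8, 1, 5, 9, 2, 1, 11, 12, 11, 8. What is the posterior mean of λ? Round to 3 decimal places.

Posterior mean ≈ 6.642

The Poisson likelihood adds the total count to the shape and the number of exposure periods to the rate. Here ∑xᵢ = 68 and n = 10, so shape 2.4→70.4 and rate 0.6→10.6.
E[λ | data] = 70.4/10.6 = 6.642.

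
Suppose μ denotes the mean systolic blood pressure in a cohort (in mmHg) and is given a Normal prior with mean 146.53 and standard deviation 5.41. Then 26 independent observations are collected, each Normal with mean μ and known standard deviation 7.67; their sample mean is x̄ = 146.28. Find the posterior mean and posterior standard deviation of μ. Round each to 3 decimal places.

With known σ, the Normal prior is conjugate. Weight on the data is w = (n/σ²)/(n/σ² + 1/τ₀²) = 0.441960/(0.441960+0.0341669) = 0.92824.
Posterior mean = w·x̄ + (1−w)·μ₀ = 0.92824·146.28 + 0.071760·146.53 = 146.298. Posterior variance = 1/(0.441960+0.0341669) = 2.10028, so SD = 1.449.

Posterior mean ≈ 146.298; posterior SD ≈ 1.449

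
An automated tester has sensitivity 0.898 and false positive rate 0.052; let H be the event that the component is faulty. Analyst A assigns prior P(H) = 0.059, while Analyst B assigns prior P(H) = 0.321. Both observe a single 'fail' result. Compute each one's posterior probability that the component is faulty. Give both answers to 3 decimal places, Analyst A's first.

The likelihood ratio for a 'fail' result is 0.898/0.052 = 17.269.
Analyst A: prior odds 0.059/0.941 = 0.062699; posterior odds 1.0828; posterior probability 0.520.
Analyst B: prior odds 0.321/0.679 = 0.47275; posterior odds 8.1641; posterior probability 0.891.

Analyst A: 0.520; Analyst B: 0.891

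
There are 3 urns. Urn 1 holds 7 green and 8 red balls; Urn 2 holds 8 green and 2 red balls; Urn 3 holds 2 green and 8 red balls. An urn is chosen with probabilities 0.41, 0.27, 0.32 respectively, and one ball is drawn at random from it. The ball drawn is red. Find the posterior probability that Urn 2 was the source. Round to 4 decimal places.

Posterior probability ≈ 0.1021

P(red|Urn 1) = 0.5333; P(red|Urn 2) = 0.2; P(red|Urn 3) = 0.8.
Prior × likelihood for each source: 0.41·0.5333=0.2187, 0.27·0.2=0.05400, 0.32·0.8=0.2560. Summing gives P(red) = 0.52867.
P(Urn 2 | red) = 0.05400 / 0.52867 = 0.1021.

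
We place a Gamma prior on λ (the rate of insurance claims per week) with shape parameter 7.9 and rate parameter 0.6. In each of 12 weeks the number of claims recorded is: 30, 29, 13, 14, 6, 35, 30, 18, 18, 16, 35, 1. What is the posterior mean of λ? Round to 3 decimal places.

The Poisson likelihood adds the total count to the shape and the number of exposure periods to the rate. Here ∑xᵢ = 245 and n = 12, so shape 7.9→252.9 and rate 0.6→12.6.
E[λ | data] = 252.9/12.6 = 20.071.

Posterior mean ≈ 20.071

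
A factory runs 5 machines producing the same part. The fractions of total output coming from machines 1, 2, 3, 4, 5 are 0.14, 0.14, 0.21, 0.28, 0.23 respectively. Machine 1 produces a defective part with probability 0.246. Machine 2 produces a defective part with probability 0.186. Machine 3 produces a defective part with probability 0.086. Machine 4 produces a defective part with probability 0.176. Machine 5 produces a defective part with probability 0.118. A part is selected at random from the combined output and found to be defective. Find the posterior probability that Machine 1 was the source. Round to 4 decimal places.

Posterior probability ≈ 0.2223

Tabulate prior·likelihood by source: [1] prior 0.14, lik 0.246, product 0.03444; [2] prior 0.14, lik 0.186, product 0.02604; [3] prior 0.21, lik 0.086, product 0.01806; [4] prior 0.28, lik 0.176, product 0.04928; [5] prior 0.23, lik 0.118, product 0.02714.
Normalizing constant = 0.15496; the posterior for Machine 1 is its product over the sum, 0.03444/0.15496 = 0.2223.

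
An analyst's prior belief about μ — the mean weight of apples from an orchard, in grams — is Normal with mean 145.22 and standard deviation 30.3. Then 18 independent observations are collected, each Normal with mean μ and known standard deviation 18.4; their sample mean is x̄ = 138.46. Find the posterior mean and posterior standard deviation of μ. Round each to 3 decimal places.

Posterior mean ≈ 138.596; posterior SD ≈ 4.293

With known σ, the Normal prior is conjugate. Weight on the data is w = (n/σ²)/(n/σ² + 1/τ₀²) = 0.0531664/(0.0531664+0.00108922) = 0.97992.
Posterior mean = w·x̄ + (1−w)·μ₀ = 0.97992·138.46 + 0.020076·145.22 = 138.596. Posterior variance = 1/(0.0531664+0.00108922) = 18.4313, so SD = 4.293.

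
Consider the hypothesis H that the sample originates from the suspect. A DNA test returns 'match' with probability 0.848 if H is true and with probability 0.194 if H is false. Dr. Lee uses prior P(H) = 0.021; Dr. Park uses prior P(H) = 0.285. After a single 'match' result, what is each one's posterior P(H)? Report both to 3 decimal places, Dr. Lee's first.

P('+'|H) = 0.848, P('+'|¬H) = 0.194.
Dr. Lee: numerator 0.848·0.021 = 0.017808; evidence = 0.017808+0.194·0.979 = 0.20773; posterior = 0.086.
Dr. Park: numerator 0.848·0.285 = 0.24168; evidence = 0.24168+0.194·0.715 = 0.38039; posterior = 0.635.

Dr. Lee: 0.086; Dr. Park: 0.635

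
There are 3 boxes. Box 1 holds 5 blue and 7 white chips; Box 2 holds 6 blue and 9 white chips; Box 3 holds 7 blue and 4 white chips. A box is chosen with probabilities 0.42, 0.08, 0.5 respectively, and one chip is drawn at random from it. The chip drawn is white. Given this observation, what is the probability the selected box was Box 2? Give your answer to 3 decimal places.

Tabulate prior·likelihood by source: [1] prior 0.42, lik 0.5833, product 0.2450; [2] prior 0.08, lik 0.6, product 0.04800; [3] prior 0.5, lik 0.3636, product 0.1818.
Normalizing constant = 0.47482; the posterior for Box 2 is its product over the sum, 0.04800/0.47482 = 0.101.

Posterior probability ≈ 0.101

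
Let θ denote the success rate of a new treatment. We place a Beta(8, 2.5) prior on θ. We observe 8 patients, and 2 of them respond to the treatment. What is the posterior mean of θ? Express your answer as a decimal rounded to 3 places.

The binomial likelihood is conjugate to the Beta prior: with 2 successes and 6 failures, the posterior is Beta(8+2, 2.5+6) = Beta(10, 8.5).
Posterior mean = α/(α+β) = 10/18.5 = 0.541.

Posterior mean ≈ 0.541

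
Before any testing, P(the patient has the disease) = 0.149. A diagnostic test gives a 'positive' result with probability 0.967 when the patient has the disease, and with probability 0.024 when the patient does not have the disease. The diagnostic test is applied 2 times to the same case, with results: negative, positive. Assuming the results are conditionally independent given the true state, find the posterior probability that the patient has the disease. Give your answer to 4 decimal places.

Let H be the event that the patient has the disease; start with P(H) = 0.149. P('positive'|H) = 0.967, P('positive'|¬H) = 0.024.
Update on result 1 ('negative'): P(H) ← 0.033·0.1490 / (0.033·0.1490 + 0.976·0.8510) = 0.0049170/0.83549 = 0.0059.
Update on result 2 ('positive'): P(H) ← 0.967·0.0059 / (0.967·0.0059 + 0.024·0.9941) = 0.0056909/0.029550 = 0.1926.

Posterior P(H) ≈ 0.1926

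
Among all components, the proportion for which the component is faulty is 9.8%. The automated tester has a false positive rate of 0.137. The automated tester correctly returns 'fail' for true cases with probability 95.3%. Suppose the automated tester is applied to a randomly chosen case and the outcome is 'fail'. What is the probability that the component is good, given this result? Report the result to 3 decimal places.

P(¬H | E) ≈ 0.570

Write H for 'the component is faulty'. Prior odds H:¬H = 0.098/0.902 = 0.10865. For the 'fail' outcome, the likelihood ratio is 0.953/0.137 = 6.9562.
Posterior odds = 0.10865 × 6.9562 = 0.75577, so P(H|E) = 0.75577/(1+0.75577) = 0.430. Then P(¬H|E) = 1 − 0.430 = 0.570.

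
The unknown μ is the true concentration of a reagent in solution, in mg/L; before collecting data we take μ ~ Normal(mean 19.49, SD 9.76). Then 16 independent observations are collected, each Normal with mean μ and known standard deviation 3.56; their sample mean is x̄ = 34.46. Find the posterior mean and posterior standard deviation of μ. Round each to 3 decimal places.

With known σ, the Normal prior is conjugate. Weight on the data is w = (n/σ²)/(n/σ² + 1/τ₀²) = 1.26247/(1.26247+0.0104979) = 0.99175.
Posterior mean = w·x̄ + (1−w)·μ₀ = 0.99175·34.46 + 0.0082468·19.49 = 34.337. Posterior variance = 1/(1.26247+0.0104979) = 0.785568, so SD = 0.886.

Posterior mean ≈ 34.337; posterior SD ≈ 0.886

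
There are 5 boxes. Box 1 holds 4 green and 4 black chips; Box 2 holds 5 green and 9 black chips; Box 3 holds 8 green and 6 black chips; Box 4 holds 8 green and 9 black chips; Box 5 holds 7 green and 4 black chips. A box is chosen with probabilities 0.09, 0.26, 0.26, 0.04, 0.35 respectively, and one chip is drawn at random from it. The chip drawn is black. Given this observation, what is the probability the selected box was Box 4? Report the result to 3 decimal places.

Tabulate prior·likelihood by source: [1] prior 0.09, lik 0.5, product 0.04500; [2] prior 0.26, lik 0.6429, product 0.1671; [3] prior 0.26, lik 0.4286, product 0.1114; [4] prior 0.04, lik 0.5294, product 0.02118; [5] prior 0.35, lik 0.3636, product 0.1273.
Normalizing constant = 0.47202; the posterior for Box 4 is its product over the sum, 0.02118/0.47202 = 0.045.

Posterior probability ≈ 0.045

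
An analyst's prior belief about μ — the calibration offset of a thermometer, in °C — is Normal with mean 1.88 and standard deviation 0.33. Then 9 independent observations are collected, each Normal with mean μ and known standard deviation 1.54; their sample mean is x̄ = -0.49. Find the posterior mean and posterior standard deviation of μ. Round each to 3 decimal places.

Prior precision 1/τ₀² = 1/0.33² = 9.18274; data precision n/σ² = 9/1.54² = 3.79491.
Posterior precision = 9.18274 + 3.79491 = 12.9776, giving posterior SD = 1/√12.9776 = 0.278.
Posterior mean = (9.18274·1.88 + 3.79491·-0.49) / 12.9776 = 1.187.

Posterior mean ≈ 1.187; posterior SD ≈ 0.278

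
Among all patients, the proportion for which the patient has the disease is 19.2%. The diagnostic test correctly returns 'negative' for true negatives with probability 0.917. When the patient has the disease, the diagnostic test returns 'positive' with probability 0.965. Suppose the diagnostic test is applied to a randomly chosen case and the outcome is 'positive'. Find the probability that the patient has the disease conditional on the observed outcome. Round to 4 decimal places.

P(H | E) ≈ 0.7342

Write H for 'the patient has the disease'. Prior odds H:¬H = 0.192/0.808 = 0.23762. For the 'positive' outcome, the likelihood ratio is 0.965/0.083 = 11.627.
Posterior odds = 0.23762 × 11.627 = 2.7627, so P(H|E) = 2.7627/(1+2.7627) = 0.7342.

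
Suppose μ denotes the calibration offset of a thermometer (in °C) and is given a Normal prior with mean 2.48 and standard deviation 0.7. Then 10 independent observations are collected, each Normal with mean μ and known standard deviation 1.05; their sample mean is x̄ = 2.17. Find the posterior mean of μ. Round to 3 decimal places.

Prior precision 1/τ₀² = 1/0.7² = 2.04082; data precision n/σ² = 10/1.05² = 9.07029.
Posterior precision = 2.04082 + 9.07029 = 11.1111.
Posterior mean = (2.04082·2.48 + 9.07029·2.17) / 11.1111 = 2.227.

Posterior mean ≈ 2.227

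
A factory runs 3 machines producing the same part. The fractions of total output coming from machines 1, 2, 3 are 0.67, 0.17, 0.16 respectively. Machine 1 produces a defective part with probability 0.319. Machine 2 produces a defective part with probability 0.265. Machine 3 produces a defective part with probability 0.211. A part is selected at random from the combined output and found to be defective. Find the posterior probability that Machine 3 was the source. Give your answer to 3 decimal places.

P(defective|M1) = 0.319; P(defective|M2) = 0.265; P(defective|M3) = 0.211.
Prior × likelihood for each source: 0.67·0.319=0.2137, 0.17·0.265=0.04505, 0.16·0.211=0.03376. Summing gives P(defective) = 0.29254.
P(Machine 3 | defective) = 0.03376 / 0.29254 = 0.115.

Posterior probability ≈ 0.115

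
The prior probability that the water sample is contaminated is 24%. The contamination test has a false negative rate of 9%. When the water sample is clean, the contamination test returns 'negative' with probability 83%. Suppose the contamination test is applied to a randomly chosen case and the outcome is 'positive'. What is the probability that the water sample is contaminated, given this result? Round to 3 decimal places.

Write H for 'the water sample is contaminated'. Prior odds H:¬H = 0.24/0.76 = 0.31579. For the 'positive' outcome, the likelihood ratio is 0.91/0.17 = 5.3529.
Posterior odds = 0.31579 × 5.3529 = 1.6904, so P(H|E) = 1.6904/(1+1.6904) = 0.628.

P(H | E) ≈ 0.628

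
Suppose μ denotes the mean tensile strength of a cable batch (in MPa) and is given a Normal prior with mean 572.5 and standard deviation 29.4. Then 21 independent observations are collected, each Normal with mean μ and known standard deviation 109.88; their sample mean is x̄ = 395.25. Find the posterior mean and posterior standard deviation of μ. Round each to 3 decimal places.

Prior precision 1/τ₀² = 1/29.4² = 0.00115693; data precision n/σ² = 21/109.88² = 0.00173933.
Posterior precision = 0.00115693 + 0.00173933 = 0.00289626, giving posterior SD = 1/√0.00289626 = 18.582.
Posterior mean = (0.00115693·572.5 + 0.00173933·395.25) / 0.00289626 = 466.054.

Posterior mean ≈ 466.054; posterior SD ≈ 18.582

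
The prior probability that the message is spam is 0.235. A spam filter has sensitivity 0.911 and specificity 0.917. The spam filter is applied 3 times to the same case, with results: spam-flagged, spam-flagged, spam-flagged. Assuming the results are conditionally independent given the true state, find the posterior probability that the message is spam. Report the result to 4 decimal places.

Posterior P(H) ≈ 0.9975

With H the event that the message is spam, the joint likelihood of the observed sequence is P(data|H) = 0.911·0.911·0.911 = 0.75606 and P(data|¬H) = 0.083·0.083·0.083 = 0.00057179.
Bayes: P(H|data) = 0.235·0.75606 / (0.235·0.75606 + 0.765·0.00057179) = 0.17767/0.17811 = 0.9975.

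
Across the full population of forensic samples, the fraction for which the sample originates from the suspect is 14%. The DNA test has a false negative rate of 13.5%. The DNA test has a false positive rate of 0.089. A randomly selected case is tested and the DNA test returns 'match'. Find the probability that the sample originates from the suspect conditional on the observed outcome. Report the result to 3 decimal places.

P(H | E) ≈ 0.613

Write H for 'the sample originates from the suspect'. Prior odds H:¬H = 0.14/0.86 = 0.16279. For the 'match' outcome, the likelihood ratio is 0.865/0.089 = 9.7191.
Posterior odds = 0.16279 × 9.7191 = 1.5822, so P(H|E) = 1.5822/(1+1.5822) = 0.613.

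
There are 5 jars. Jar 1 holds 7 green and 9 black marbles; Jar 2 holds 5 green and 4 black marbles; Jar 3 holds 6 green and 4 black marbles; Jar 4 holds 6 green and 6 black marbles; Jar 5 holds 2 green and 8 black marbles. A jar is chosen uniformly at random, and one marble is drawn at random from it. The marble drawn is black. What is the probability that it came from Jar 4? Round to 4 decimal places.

Posterior probability ≈ 0.1847

Tabulate prior·likelihood by source: [1] prior 0.2, lik 0.5625, product 0.1125; [2] prior 0.2, lik 0.4444, product 0.08889; [3] prior 0.2, lik 0.4, product 0.08000; [4] prior 0.2, lik 0.5, product 0.1000; [5] prior 0.2, lik 0.8, product 0.1600.
Normalizing constant = 0.54139; the posterior for Jar 4 is its product over the sum, 0.1000/0.54139 = 0.1847.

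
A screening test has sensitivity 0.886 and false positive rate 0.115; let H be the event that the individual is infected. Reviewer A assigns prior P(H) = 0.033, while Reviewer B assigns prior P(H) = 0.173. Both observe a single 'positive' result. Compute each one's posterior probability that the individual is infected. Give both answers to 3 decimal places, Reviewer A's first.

Reviewer A: 0.208; Reviewer B: 0.617

The likelihood ratio for a 'positive' result is 0.886/0.115 = 7.7043.
Reviewer A: prior odds 0.033/0.967 = 0.034126; posterior odds 0.26292; posterior probability 0.208.
Reviewer B: prior odds 0.173/0.827 = 0.20919; posterior odds 1.6117; posterior probability 0.617.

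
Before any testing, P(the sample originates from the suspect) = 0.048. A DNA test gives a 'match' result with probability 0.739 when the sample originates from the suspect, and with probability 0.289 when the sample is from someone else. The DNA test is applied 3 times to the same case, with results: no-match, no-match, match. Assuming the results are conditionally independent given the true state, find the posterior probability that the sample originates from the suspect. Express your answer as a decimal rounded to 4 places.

Posterior P(H) ≈ 0.0171

Let H be the event that the sample originates from the suspect; start with P(H) = 0.048. P('match'|H) = 0.739, P('match'|¬H) = 0.289.
Update on result 1 ('no-match'): P(H) ← 0.261·0.0480 / (0.261·0.0480 + 0.711·0.9520) = 0.012528/0.68940 = 0.0182.
Update on result 2 ('no-match'): P(H) ← 0.261·0.0182 / (0.261·0.0182 + 0.711·0.9818) = 0.0047430/0.70282 = 0.0067.
Update on result 3 ('match'): P(H) ← 0.739·0.0067 / (0.739·0.0067 + 0.289·0.9933) = 0.0049871/0.29204 = 0.0171.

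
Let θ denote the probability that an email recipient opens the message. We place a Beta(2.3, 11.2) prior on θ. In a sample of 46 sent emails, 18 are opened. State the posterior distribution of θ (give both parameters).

Observing 18 successes and 28 failures updates Beta(2.3, 11.2) by adding the success and failure counts to the two shape parameters: α = 2.3+18 = 20.3, β = 11.2+28 = 39.2.

Posterior: Beta(20.3, 39.2)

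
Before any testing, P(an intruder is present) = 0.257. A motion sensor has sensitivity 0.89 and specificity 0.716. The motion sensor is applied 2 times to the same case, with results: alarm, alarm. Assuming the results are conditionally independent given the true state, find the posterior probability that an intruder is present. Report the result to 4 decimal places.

Posterior P(H) ≈ 0.7726

Let H be the event that an intruder is present; start with P(H) = 0.257. P('alarm'|H) = 0.89, P('alarm'|¬H) = 0.284.
Update on result 1 ('alarm'): P(H) ← 0.89·0.2570 / (0.89·0.2570 + 0.284·0.7430) = 0.22873/0.43974 = 0.5201.
Update on result 2 ('alarm'): P(H) ← 0.89·0.5201 / (0.89·0.5201 + 0.284·0.4799) = 0.46293/0.59921 = 0.7726.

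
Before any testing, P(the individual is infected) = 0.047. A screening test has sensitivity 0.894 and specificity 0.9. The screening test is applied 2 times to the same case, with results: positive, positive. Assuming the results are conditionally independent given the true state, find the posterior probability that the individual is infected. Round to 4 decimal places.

Let H be the event that the individual is infected; start with P(H) = 0.047. P('positive'|H) = 0.894, P('positive'|¬H) = 0.1.
Update on result 1 ('positive'): P(H) ← 0.894·0.0470 / (0.894·0.0470 + 0.1·0.9530) = 0.042018/0.13732 = 0.3060.
Update on result 2 ('positive'): P(H) ← 0.894·0.3060 / (0.894·0.3060 + 0.1·0.6940) = 0.27356/0.34296 = 0.7976.

Posterior P(H) ≈ 0.7976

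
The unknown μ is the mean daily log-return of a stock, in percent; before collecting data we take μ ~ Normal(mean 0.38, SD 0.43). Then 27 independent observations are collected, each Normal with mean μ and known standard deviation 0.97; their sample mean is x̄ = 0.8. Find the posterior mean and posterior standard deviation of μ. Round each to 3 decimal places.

With known σ, the Normal prior is conjugate. Weight on the data is w = (n/σ²)/(n/σ² + 1/τ₀²) = 28.6959/(28.6959+5.40833) = 0.84142.
Posterior mean = w·x̄ + (1−w)·μ₀ = 0.84142·0.8 + 0.15858·0.38 = 0.733. Posterior variance = 1/(28.6959+5.40833) = 0.0293219, so SD = 0.171.

Posterior mean ≈ 0.733; posterior SD ≈ 0.171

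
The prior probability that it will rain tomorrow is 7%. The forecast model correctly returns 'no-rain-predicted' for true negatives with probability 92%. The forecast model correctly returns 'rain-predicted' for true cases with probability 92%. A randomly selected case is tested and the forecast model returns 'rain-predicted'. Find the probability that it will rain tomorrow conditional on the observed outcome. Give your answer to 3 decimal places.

Let H be the event that it will rain tomorrow. P(H) = 0.07, so P(¬H) = 0.93. With E the 'rain-predicted' result, P(E|H) = 0.92 and P(E|¬H) = 0.08.
P(E) = 0.92·0.07 + 0.08·0.93 = 0.064400 + 0.074400 = 0.13880.
By Bayes' theorem, P(H|E) = 0.064400 / 0.13880 = 0.464.

P(H | E) ≈ 0.464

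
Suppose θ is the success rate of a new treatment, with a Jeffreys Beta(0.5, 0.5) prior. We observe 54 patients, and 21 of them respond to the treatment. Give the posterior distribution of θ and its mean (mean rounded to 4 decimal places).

Posterior: Beta(21.5, 33.5); mean ≈ 0.3909

Observing 21 successes and 33 failures updates Beta(0.5, 0.5) by adding the success and failure counts to the two shape parameters: α = 0.5+21 = 21.5, β = 0.5+33 = 33.5.
E[θ | data] = 21.5/(21.5+33.5) = 0.3909.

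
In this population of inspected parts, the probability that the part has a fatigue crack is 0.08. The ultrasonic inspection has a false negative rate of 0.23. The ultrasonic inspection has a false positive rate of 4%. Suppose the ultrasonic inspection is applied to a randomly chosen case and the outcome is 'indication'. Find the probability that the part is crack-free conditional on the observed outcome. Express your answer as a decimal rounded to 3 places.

Write H for 'the part has a fatigue crack'. Prior odds H:¬H = 0.08/0.92 = 0.086957. For the 'indication' outcome, the likelihood ratio is 0.77/0.04 = 19.250.
Posterior odds = 0.086957 × 19.250 = 1.6739, so P(H|E) = 1.6739/(1+1.6739) = 0.626. Then P(¬H|E) = 1 − 0.626 = 0.374.

P(¬H | E) ≈ 0.374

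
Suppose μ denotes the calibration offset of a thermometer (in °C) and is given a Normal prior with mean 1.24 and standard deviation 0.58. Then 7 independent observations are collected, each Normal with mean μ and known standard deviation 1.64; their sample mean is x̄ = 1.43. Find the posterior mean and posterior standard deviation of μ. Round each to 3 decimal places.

Posterior mean ≈ 1.329; posterior SD ≈ 0.424

Prior precision 1/τ₀² = 1/0.58² = 2.97265; data precision n/σ² = 7/1.64² = 2.60262.
Posterior precision = 2.97265 + 2.60262 = 5.57527, giving posterior SD = 1/√5.57527 = 0.424.
Posterior mean = (2.97265·1.24 + 2.60262·1.43) / 5.57527 = 1.329.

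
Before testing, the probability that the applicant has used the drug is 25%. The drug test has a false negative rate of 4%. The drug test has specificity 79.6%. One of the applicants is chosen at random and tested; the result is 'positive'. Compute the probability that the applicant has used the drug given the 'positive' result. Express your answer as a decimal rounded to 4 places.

Write H for 'the applicant has used the drug'. Prior odds H:¬H = 0.25/0.75 = 0.33333. For the 'positive' outcome, the likelihood ratio is 0.96/0.204 = 4.7059.
Posterior odds = 0.33333 × 4.7059 = 1.5686, so P(H|E) = 1.5686/(1+1.5686) = 0.6107.

P(H | E) ≈ 0.6107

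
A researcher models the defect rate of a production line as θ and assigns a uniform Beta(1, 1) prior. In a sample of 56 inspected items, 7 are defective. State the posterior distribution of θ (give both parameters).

Observing 7 successes and 49 failures updates Beta(1, 1) by adding the success and failure counts to the two shape parameters: α = 1+7 = 8, β = 1+49 = 50.

Posterior: Beta(8, 50)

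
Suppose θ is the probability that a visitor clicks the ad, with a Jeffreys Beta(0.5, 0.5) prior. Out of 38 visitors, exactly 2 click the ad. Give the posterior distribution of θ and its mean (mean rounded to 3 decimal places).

The binomial likelihood is conjugate to the Beta prior: with 2 successes and 36 failures, the posterior is Beta(0.5+2, 0.5+36) = Beta(2.5, 36.5).
Posterior mean = α/(α+β) = 2.5/39 = 0.064.

Posterior: Beta(2.5, 36.5); mean ≈ 0.064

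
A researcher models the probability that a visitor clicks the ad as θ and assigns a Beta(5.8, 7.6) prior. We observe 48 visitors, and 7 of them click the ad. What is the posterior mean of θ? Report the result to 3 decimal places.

Posterior mean ≈ 0.208

Observing 7 successes and 41 failures updates Beta(5.8, 7.6) by adding the success and failure counts to the two shape parameters: α = 5.8+7 = 12.8, β = 7.6+41 = 48.6.
E[θ | data] = 12.8/(12.8+48.6) = 0.208.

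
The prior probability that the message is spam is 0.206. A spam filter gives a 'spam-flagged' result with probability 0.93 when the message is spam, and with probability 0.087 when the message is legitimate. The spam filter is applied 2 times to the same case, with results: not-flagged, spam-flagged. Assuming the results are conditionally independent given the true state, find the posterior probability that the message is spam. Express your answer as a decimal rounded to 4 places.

Posterior P(H) ≈ 0.1754

Let H be the event that the message is spam; start with P(H) = 0.206. P('spam-flagged'|H) = 0.93, P('spam-flagged'|¬H) = 0.087.
Update on result 1 ('not-flagged'): P(H) ← 0.07·0.2060 / (0.07·0.2060 + 0.913·0.7940) = 0.014420/0.73934 = 0.0195.
Update on result 2 ('spam-flagged'): P(H) ← 0.93·0.0195 / (0.93·0.0195 + 0.087·0.9805) = 0.018139/0.10344 = 0.1754.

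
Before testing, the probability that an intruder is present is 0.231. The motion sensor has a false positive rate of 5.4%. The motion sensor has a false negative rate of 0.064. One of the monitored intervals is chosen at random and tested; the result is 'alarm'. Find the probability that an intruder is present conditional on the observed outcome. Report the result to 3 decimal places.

P(H | E) ≈ 0.839

Let H be the event that an intruder is present. P(H) = 0.231, so P(¬H) = 0.769. With E the 'alarm' result, P(E|H) = 0.936 and P(E|¬H) = 0.054.
P(E) = 0.936·0.231 + 0.054·0.769 = 0.21622 + 0.041526 = 0.25774.
By Bayes' theorem, P(H|E) = 0.21622 / 0.25774 = 0.839.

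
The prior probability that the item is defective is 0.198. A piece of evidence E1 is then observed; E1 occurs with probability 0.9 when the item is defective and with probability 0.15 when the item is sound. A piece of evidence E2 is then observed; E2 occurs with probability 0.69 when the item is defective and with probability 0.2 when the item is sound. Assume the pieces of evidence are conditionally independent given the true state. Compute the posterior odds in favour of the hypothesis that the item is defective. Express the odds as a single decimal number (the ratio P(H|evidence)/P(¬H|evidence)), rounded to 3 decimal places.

Prior odds = 0.198/(1−0.198) = 0.24688.
Likelihood ratio for E1 = 0.9/0.15 = 6.0000.
Likelihood ratio for E2 = 0.69/0.2 = 3.4500.
Posterior odds = prior odds × LR₁ × LR₂ = 5.1105.

Posterior odds ≈ 5.110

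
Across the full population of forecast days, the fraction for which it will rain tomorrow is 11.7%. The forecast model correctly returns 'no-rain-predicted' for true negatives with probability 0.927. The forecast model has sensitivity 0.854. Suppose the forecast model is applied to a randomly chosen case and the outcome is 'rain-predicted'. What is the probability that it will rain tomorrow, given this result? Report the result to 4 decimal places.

P(H | E) ≈ 0.6079

Write H for 'it will rain tomorrow'. Prior odds H:¬H = 0.117/0.883 = 0.13250. For the 'rain-predicted' outcome, the likelihood ratio is 0.854/0.073 = 11.699.
Posterior odds = 0.13250 × 11.699 = 1.5501, so P(H|E) = 1.5501/(1+1.5501) = 0.6079.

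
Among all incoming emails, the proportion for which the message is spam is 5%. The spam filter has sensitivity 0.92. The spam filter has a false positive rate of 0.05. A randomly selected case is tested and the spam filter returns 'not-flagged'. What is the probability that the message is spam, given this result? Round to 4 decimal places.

Let H be the event that the message is spam. P(H) = 0.05, so P(¬H) = 0.95. With E the 'not-flagged' result, P(E|H) = 0.08 and P(E|¬H) = 0.95.
P(E) = 0.08·0.05 + 0.95·0.95 = 0.0040000 + 0.90250 = 0.90650.
By Bayes' theorem, P(H|E) = 0.0040000 / 0.90650 = 0.0044.

P(H | E) ≈ 0.0044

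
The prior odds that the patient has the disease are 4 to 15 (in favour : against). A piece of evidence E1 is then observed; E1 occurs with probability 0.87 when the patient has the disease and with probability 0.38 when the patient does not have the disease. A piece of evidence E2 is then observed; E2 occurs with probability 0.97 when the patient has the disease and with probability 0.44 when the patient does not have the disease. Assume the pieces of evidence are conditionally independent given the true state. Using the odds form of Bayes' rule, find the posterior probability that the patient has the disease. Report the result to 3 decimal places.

Posterior probability ≈ 0.574

Prior odds = 4/15 = 0.26667. In log-odds, ln(0.26667) = -1.3218.
Add log likelihood ratios: ln(2.2895) + ln(2.2045) = 1.6188.
Posterior log-odds = 0.29709, so posterior odds = exp(0.29709) = 1.3459. Converting, P(H|E) = 1.3459/2.3459 = 0.574.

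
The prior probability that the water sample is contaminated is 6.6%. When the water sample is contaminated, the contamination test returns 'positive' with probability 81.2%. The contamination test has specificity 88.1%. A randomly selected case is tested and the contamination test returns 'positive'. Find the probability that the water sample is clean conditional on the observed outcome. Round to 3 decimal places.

P(¬H | E) ≈ 0.675

Let H be the event that the water sample is contaminated. P(H) = 0.066, so P(¬H) = 0.934. With E the 'positive' result, P(E|H) = 0.812 and P(E|¬H) = 0.119.
P(E) = 0.812·0.066 + 0.119·0.934 = 0.053592 + 0.11115 = 0.16474.
By Bayes' theorem, P(H|E) = 0.053592 / 0.16474 = 0.325. Hence P(¬H|E) = 1 − 0.325 = 0.675.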